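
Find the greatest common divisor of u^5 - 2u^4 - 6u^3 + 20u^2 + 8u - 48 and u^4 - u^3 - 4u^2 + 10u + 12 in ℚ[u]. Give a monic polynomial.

u^3 - 2u^2 - 2u + 12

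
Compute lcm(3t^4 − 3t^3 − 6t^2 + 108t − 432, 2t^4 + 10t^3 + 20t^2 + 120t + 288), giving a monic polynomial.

t^5 + 2t^4 − 5t^3 + 30t^2 − 36t − 432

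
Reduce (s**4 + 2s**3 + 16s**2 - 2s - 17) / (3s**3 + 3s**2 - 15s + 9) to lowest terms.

(s**3 + 3s**2 + 19s + 17)/(3s**2 + 6s - 9)

Apply the Euclidean algorithm:
  s**4 + 2s**3 + 16s**2 - 2s - 17 = ((1/3)s + 1/3)(3s**3 + 3s**2 - 15s + 9) + (20s**2 - 20)
  3s**3 + 3s**2 - 15s + 9 = ((3/20)s + 3/20)(20s**2 - 20) + (-12s + 12)
  20s**2 - 20 = (-(5/3)s - 5/3)(-12s + 12) + (0)
Last nonzero remainder: -12s + 12. Dividing through by -12 gives the monic gcd s - 1.
Cancel s - 1 from numerator and denominator to get the reduced form.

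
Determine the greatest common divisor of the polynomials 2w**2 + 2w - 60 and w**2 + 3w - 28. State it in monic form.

Apply the Euclidean algorithm:
  2w**2 + 2w - 60 = (2)(w**2 + 3w - 28) + (-4w - 4)
  w**2 + 3w - 28 = (-(1/4)w - 1/2)(-4w - 4) + (-30)
  -4w - 4 = ((2/15)w + 2/15)(-30) + (0)
The last nonzero remainder is the constant -30, so the polynomials are coprime and gcd = 1.

1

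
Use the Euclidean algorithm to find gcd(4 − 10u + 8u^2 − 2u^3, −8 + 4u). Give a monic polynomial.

−2 + u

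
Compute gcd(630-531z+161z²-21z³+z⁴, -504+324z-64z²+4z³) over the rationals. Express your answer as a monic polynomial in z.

Apply the Euclidean algorithm:
  z⁴-21z³+161z²-531z+630 = ((1/4)z-5/4)(4z³-64z²+324z-504) + (0)
Last nonzero remainder: 4z³-64z²+324z-504. Dividing through by 4 gives the monic gcd z³-16z²+81z-126.

-126+81z-16z²+z³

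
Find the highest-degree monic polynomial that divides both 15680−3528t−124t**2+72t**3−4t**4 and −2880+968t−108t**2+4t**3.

80−18t+t**2

Apply the Euclidean algorithm:
  −4t**4+72t**3−124t**2−3528t+15680 = (−t−9)(4t**3−108t**2+968t−2880) + (−128t**2+2304t−10240)
  4t**3−108t**2+968t−2880 = (−(1/32)t+9/32)(−128t**2+2304t−10240) + (0)
Last nonzero remainder: −128t**2+2304t−10240. Dividing through by −128 gives the monic gcd t**2−18t+80.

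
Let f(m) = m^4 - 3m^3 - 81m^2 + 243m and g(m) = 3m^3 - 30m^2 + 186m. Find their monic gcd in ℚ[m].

m

Repeated division with remainder:
  m^4 - 3m^3 - 81m^2 + 243m = ((1/3)m + 7/3)(3m^3 - 30m^2 + 186m) + (-73m^2 - 191m)
  3m^3 - 30m^2 + 186m = (-(3/73)m + 2763/5329)(-73m^2 - 191m) + ((1518927/5329)m)
  -73m^2 - 191m = (-(389017/1518927)m - 1017839/1518927)((1518927/5329)m) + (0)
Last nonzero remainder: (1518927/5329)m. Dividing through by 1518927/5329 gives the monic gcd m.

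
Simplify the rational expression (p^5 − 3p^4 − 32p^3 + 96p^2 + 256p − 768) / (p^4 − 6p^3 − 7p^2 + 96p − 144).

(p^2 − 16)/(p − 3)

Euclidean algorithm in ℚ[p]:
  p^5 − 3p^4 − 32p^3 + 96p^2 + 256p − 768 = (p + 3)(p^4 − 6p^3 − 7p^2 + 96p − 144) + (−7p^3 + 21p^2 + 112p − 336)
  p^4 − 6p^3 − 7p^2 + 96p − 144 = (−(1/7)p + 3/7)(−7p^3 + 21p^2 + 112p − 336) + (0)
Last nonzero remainder: −7p^3 + 21p^2 + 112p − 336. Dividing through by −7 gives the monic gcd p^3 − 3p^2 − 16p + 48.
Cancel p^3 − 3p^2 − 16p + 48 from numerator and denominator to get the reduced form.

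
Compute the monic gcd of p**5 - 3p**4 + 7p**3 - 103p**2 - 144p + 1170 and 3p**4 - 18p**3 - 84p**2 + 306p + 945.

Repeated division with remainder:
  p**5 - 3p**4 + 7p**3 - 103p**2 - 144p + 1170 = ((1/3)p + 1)(3p**4 - 18p**3 - 84p**2 + 306p + 945) + (53p**3 - 121p**2 - 765p + 225)
  3p**4 - 18p**3 - 84p**2 + 306p + 945 = ((3/53)p - 591/2809)(53p**3 - 121p**2 - 765p + 225) + (-(185832/2809)p**2 + (371664/2809)p + 2787480/2809)
  53p**3 - 121p**2 - 765p + 225 = (-(148877/185832)p + 14045/61944)(-(185832/2809)p**2 + (371664/2809)p + 2787480/2809) + (0)
Last nonzero remainder: -(185832/2809)p**2 + (371664/2809)p + 2787480/2809. Dividing through by -185832/2809 gives the monic gcd p**2 - 2p - 15.

p**2 - 2p - 15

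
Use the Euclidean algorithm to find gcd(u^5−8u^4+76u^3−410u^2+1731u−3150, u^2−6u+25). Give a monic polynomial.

Euclidean algorithm in ℚ[u]:
  u^5−8u^4+76u^3−410u^2+1731u−3150 = (u^3−2u^2+39u−126)(u^2−6u+25) + (0)
The last nonzero remainder u^2−6u+25 is already monic.

u^2−6u+25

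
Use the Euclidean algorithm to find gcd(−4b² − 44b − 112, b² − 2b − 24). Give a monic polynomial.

b + 4

By polynomial division,
  −4b² − 44b − 112 = (−4)(b² − 2b − 24) + (−52b − 208)
  b² − 2b − 24 = (−(1/52)b + 3/26)(−52b − 208) + (0)
Last nonzero remainder: −52b − 208. Dividing through by −52 gives the monic gcd b + 4.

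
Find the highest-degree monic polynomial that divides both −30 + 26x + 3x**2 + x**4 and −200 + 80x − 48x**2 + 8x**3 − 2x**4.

10 − 2x + x**2

Euclidean algorithm in ℚ[x]:
  x**4 + 3x**2 + 26x − 30 = (−1/2)(−2x**4 + 8x**3 − 48x**2 + 80x − 200) + (4x**3 − 21x**2 + 66x − 130)
  −2x**4 + 8x**3 − 48x**2 + 80x − 200 = (−(1/2)x − 5/8)(4x**3 − 21x**2 + 66x − 130) + (−(225/8)x**2 + (225/4)x − 1125/4)
  4x**3 − 21x**2 + 66x − 130 = (−(32/225)x + 104/225)(−(225/8)x**2 + (225/4)x − 1125/4) + (0)
Last nonzero remainder: −(225/8)x**2 + (225/4)x − 1125/4. Dividing through by −225/8 gives the monic gcd x**2 − 2x + 10.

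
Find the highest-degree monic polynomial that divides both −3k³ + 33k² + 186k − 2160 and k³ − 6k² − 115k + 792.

k − 9

Repeated division with remainder:
  −3k³ + 33k² + 186k − 2160 = (−3)(k³ − 6k² − 115k + 792) + (15k² − 159k + 216)
  k³ − 6k² − 115k + 792 = ((1/15)k + 23/75)(15k² − 159k + 216) + (−(2016/25)k + 18144/25)
  15k² − 159k + 216 = (−(125/672)k + 25/84)(−(2016/25)k + 18144/25) + (0)
Last nonzero remainder: −(2016/25)k + 18144/25. Dividing through by −2016/25 gives the monic gcd k − 9.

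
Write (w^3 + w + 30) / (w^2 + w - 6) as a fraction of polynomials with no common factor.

(w^2 - 3w + 10)/(w - 2)

Apply the Euclidean algorithm:
  w^3 + w + 30 = (w - 1)(w^2 + w - 6) + (8w + 24)
  w^2 + w - 6 = ((1/8)w - 1/4)(8w + 24) + (0)
Last nonzero remainder: 8w + 24. Dividing through by 8 gives the monic gcd w + 3.
Cancel w + 3 from numerator and denominator to get the reduced form.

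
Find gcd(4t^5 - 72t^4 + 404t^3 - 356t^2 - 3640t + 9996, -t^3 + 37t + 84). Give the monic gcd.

t^2 - 4t - 21

By polynomial division,
  4t^5 - 72t^4 + 404t^3 - 356t^2 - 3640t + 9996 = (-4t^2 + 72t - 552)(-t^3 + 37t + 84) + (-2684t^2 + 10736t + 56364)
  -t^3 + 37t + 84 = ((1/2684)t + 1/671)(-2684t^2 + 10736t + 56364) + (0)
Last nonzero remainder: -2684t^2 + 10736t + 56364. Dividing through by -2684 gives the monic gcd t^2 - 4t - 21.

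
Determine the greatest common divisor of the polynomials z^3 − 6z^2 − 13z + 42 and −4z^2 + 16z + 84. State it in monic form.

Repeated division with remainder:
  z^3 − 6z^2 − 13z + 42 = (−(1/4)z + 1/2)(−4z^2 + 16z + 84) + (0)
Last nonzero remainder: −4z^2 + 16z + 84. Dividing through by −4 gives the monic gcd z^2 − 4z − 21.

z^2 − 4z − 21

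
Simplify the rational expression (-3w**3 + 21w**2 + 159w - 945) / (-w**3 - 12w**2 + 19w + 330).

Apply the Euclidean algorithm:
  -3w**3 + 21w**2 + 159w - 945 = (3)(-w**3 - 12w**2 + 19w + 330) + (57w**2 + 102w - 1935)
  -w**3 - 12w**2 + 19w + 330 = (-(1/57)w - 194/1083)(57w**2 + 102w - 1935) + ((1200/361)w - 6000/361)
  57w**2 + 102w - 1935 = ((6859/400)w + 46569/400)((1200/361)w - 6000/361) + (0)
Last nonzero remainder: (1200/361)w - 6000/361. Dividing through by 1200/361 gives the monic gcd w - 5.
Cancel w - 5 from numerator and denominator to get the reduced form.

(3w**2 - 6w - 189)/(w**2 + 17w + 66)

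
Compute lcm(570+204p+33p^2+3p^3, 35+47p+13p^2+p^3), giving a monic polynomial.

By polynomial division,
  3p^3+33p^2+204p+570 = (3)(p^3+13p^2+47p+35) + (-6p^2+63p+465)
  p^3+13p^2+47p+35 = (-(1/6)p-47/12)(-6p^2+63p+465) + ((1485/4)p+7425/4)
  -6p^2+63p+465 = (-(8/495)p+124/495)((1485/4)p+7425/4) + (0)
Last nonzero remainder: (1485/4)p+7425/4. Dividing through by 1485/4 gives the monic gcd p+5.
Then lcm(f, g) = f·g / gcd(f, g); expanding and making the result monic gives the answer.

1330+1996p+811p^2+163p^3+19p^4+p^5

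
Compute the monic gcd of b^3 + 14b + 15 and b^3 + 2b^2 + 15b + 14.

b + 1

Repeated division with remainder:
  b^3 + 14b + 15 = (b^3 + 2b^2 + 15b + 14) + (-2b^2 - b + 1)
  b^3 + 2b^2 + 15b + 14 = (-(1/2)b - 3/4)(-2b^2 - b + 1) + ((59/4)b + 59/4)
  -2b^2 - b + 1 = (-(8/59)b + 4/59)((59/4)b + 59/4) + (0)
Last nonzero remainder: (59/4)b + 59/4. Dividing through by 59/4 gives the monic gcd b + 1.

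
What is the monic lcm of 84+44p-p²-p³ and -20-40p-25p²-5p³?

-168-340p-214p²-39p³+4p⁴+p⁵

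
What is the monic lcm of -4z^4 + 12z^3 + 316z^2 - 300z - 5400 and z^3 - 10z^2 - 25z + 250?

Repeated division with remainder:
  -4z^4 + 12z^3 + 316z^2 - 300z - 5400 = (-4z - 28)(z^3 - 10z^2 - 25z + 250) + (-64z^2 + 1600)
  z^3 - 10z^2 - 25z + 250 = (-(1/64)z + 5/32)(-64z^2 + 1600) + (0)
Last nonzero remainder: -64z^2 + 1600. Dividing through by -64 gives the monic gcd z^2 - 25.
Then lcm(f, g) = f·g / gcd(f, g); expanding and making the result monic gives the answer.

z^5 - 13z^4 - 49z^3 + 865z^2 + 600z - 13500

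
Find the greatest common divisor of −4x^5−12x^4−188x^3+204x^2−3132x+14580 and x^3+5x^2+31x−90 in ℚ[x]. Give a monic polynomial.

x^2+7x+45

Repeated division with remainder:
  −4x^5−12x^4−188x^3+204x^2−3132x+14580 = (−4x^2+8x−104)(x^3+5x^2+31x−90) + (116x^2+812x+5220)
  x^3+5x^2+31x−90 = ((1/116)x−1/58)(116x^2+812x+5220) + (0)
Last nonzero remainder: 116x^2+812x+5220. Dividing through by 116 gives the monic gcd x^2+7x+45.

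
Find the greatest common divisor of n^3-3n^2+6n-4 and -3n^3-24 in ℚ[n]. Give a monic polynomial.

By polynomial division,
  n^3-3n^2+6n-4 = (-1/3)(-3n^3-24) + (-3n^2+6n-12)
  -3n^3-24 = (n+2)(-3n^2+6n-12) + (0)
Last nonzero remainder: -3n^2+6n-12. Dividing through by -3 gives the monic gcd n^2-2n+4.

n^2-2n+4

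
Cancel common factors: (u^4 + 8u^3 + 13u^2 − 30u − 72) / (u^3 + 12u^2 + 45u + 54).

(u^2 + 2u − 8)/(u + 6)

Apply the Euclidean algorithm:
  u^4 + 8u^3 + 13u^2 − 30u − 72 = (u − 4)(u^3 + 12u^2 + 45u + 54) + (16u^2 + 96u + 144)
  u^3 + 12u^2 + 45u + 54 = ((1/16)u + 3/8)(16u^2 + 96u + 144) + (0)
Last nonzero remainder: 16u^2 + 96u + 144. Dividing through by 16 gives the monic gcd u^2 + 6u + 9.
Cancel u^2 + 6u + 9 from numerator and denominator to get the reduced form.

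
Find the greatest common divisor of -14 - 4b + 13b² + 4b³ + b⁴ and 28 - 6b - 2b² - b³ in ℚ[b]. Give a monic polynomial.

Euclidean algorithm in ℚ[b]:
  b⁴ + 4b³ + 13b² - 4b - 14 = (-b - 2)(-b³ - 2b² - 6b + 28) + (3b² + 12b + 42)
  -b³ - 2b² - 6b + 28 = (-(1/3)b + 2/3)(3b² + 12b + 42) + (0)
Last nonzero remainder: 3b² + 12b + 42. Dividing through by 3 gives the monic gcd b² + 4b + 14.

14 + 4b + b²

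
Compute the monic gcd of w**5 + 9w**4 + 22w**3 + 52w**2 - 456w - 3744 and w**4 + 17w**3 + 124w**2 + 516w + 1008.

Euclidean algorithm in ℚ[w]:
  w**5 + 9w**4 + 22w**3 + 52w**2 - 456w - 3744 = (w - 8)(w**4 + 17w**3 + 124w**2 + 516w + 1008) + (34w**3 + 528w**2 + 2664w + 4320)
  w**4 + 17w**3 + 124w**2 + 516w + 1008 = ((1/34)w + 25/578)(34w**3 + 528w**2 + 2664w + 4320) + ((6592/289)w**2 + (79104/289)w + 237312/289)
  34w**3 + 528w**2 + 2664w + 4320 = ((4913/3296)w + 4335/824)((6592/289)w**2 + (79104/289)w + 237312/289) + (0)
Last nonzero remainder: (6592/289)w**2 + (79104/289)w + 237312/289. Dividing through by 6592/289 gives the monic gcd w**2 + 12w + 36.

w**2 + 12w + 36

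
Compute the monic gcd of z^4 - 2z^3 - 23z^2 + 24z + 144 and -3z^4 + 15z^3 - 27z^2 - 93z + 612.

z^2 - z - 12

Apply the Euclidean algorithm:
  z^4 - 2z^3 - 23z^2 + 24z + 144 = (-1/3)(-3z^4 + 15z^3 - 27z^2 - 93z + 612) + (3z^3 - 32z^2 - 7z + 348)
  -3z^4 + 15z^3 - 27z^2 - 93z + 612 = (-z - 17/3)(3z^3 - 32z^2 - 7z + 348) + (-(646/3)z^2 + (646/3)z + 2584)
  3z^3 - 32z^2 - 7z + 348 = (-(9/646)z + 87/646)(-(646/3)z^2 + (646/3)z + 2584) + (0)
Last nonzero remainder: -(646/3)z^2 + (646/3)z + 2584. Dividing through by -646/3 gives the monic gcd z^2 - z - 12.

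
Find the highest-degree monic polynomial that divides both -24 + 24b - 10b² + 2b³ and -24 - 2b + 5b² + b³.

-2 + b

Apply the Euclidean algorithm:
  2b³ - 10b² + 24b - 24 = (2)(b³ + 5b² - 2b - 24) + (-20b² + 28b + 24)
  b³ + 5b² - 2b - 24 = (-(1/20)b - 8/25)(-20b² + 28b + 24) + ((204/25)b - 408/25)
  -20b² + 28b + 24 = (-(125/51)b - 25/17)((204/25)b - 408/25) + (0)
Last nonzero remainder: (204/25)b - 408/25. Dividing through by 204/25 gives the monic gcd b - 2.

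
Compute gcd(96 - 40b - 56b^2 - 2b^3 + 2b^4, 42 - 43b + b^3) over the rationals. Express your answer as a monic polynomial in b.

6 - 7b + b^2

By polynomial division,
  2b^4 - 2b^3 - 56b^2 - 40b + 96 = (2b - 2)(b^3 - 43b + 42) + (30b^2 - 210b + 180)
  b^3 - 43b + 42 = ((1/30)b + 7/30)(30b^2 - 210b + 180) + (0)
Last nonzero remainder: 30b^2 - 210b + 180. Dividing through by 30 gives the monic gcd b^2 - 7b + 6.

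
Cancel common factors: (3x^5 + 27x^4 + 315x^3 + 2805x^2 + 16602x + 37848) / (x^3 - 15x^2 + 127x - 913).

(3x^3 + 39x^2 + 222x + 456)/(x - 11)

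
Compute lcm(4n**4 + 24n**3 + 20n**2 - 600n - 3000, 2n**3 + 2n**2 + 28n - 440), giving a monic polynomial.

Apply the Euclidean algorithm:
  4n**4 + 24n**3 + 20n**2 - 600n - 3000 = (2n + 10)(2n**3 + 2n**2 + 28n - 440) + (-56n**2 + 1400)
  2n**3 + 2n**2 + 28n - 440 = (-(1/28)n - 1/28)(-56n**2 + 1400) + (78n - 390)
  -56n**2 + 1400 = (-(28/39)n - 140/39)(78n - 390) + (0)
Last nonzero remainder: 78n - 390. Dividing through by 78 gives the monic gcd n - 5.
Then lcm(f, g) = f·g / gcd(f, g); expanding and making the result monic gives the answer.

n**6 + 12n**5 + 85n**4 + 144n**3 - 1430n**2 - 11100n - 33000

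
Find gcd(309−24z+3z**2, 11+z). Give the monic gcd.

By polynomial division,
  3z**2−24z+309 = (3z−57)(z+11) + (936)
  z+11 = ((1/936)z+11/936)(936) + (0)
The last nonzero remainder is the constant 936, so the polynomials are coprime and gcd = 1.

1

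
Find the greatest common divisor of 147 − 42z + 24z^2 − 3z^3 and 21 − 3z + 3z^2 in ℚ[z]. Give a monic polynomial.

7 − z + z^2

By polynomial division,
  −3z^3 + 24z^2 − 42z + 147 = (−z + 7)(3z^2 − 3z + 21) + (0)
Last nonzero remainder: 3z^2 − 3z + 21. Dividing through by 3 gives the monic gcd z^2 − z + 7.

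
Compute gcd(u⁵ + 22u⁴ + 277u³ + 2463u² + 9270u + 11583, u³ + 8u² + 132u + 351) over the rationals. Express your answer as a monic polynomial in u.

u³ + 8u² + 132u + 351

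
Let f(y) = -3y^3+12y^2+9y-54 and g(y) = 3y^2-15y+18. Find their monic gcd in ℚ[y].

y-3

Repeated division with remainder:
  -3y^3+12y^2+9y-54 = (-y-1)(3y^2-15y+18) + (12y-36)
  3y^2-15y+18 = ((1/4)y-1/2)(12y-36) + (0)
Last nonzero remainder: 12y-36. Dividing through by 12 gives the monic gcd y-3.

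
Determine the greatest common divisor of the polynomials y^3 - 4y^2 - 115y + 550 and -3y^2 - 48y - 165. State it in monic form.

y + 11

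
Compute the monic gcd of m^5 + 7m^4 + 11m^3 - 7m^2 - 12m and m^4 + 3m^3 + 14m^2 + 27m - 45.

m^2 + 2m - 3

Repeated division with remainder:
  m^5 + 7m^4 + 11m^3 - 7m^2 - 12m = (m + 4)(m^4 + 3m^3 + 14m^2 + 27m - 45) + (-15m^3 - 90m^2 - 75m + 180)
  m^4 + 3m^3 + 14m^2 + 27m - 45 = (-(1/15)m + 1/5)(-15m^3 - 90m^2 - 75m + 180) + (27m^2 + 54m - 81)
  -15m^3 - 90m^2 - 75m + 180 = (-(5/9)m - 20/9)(27m^2 + 54m - 81) + (0)
Last nonzero remainder: 27m^2 + 54m - 81. Dividing through by 27 gives the monic gcd m^2 + 2m - 3.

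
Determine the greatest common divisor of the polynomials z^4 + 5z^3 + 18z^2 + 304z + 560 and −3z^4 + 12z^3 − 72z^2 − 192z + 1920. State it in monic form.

Apply the Euclidean algorithm:
  z^4 + 5z^3 + 18z^2 + 304z + 560 = (−1/3)(−3z^4 + 12z^3 − 72z^2 − 192z + 1920) + (9z^3 − 6z^2 + 240z + 1200)
  −3z^4 + 12z^3 − 72z^2 − 192z + 1920 = (−(1/3)z + 10/9)(9z^3 − 6z^2 + 240z + 1200) + ((44/3)z^2 − (176/3)z + 1760/3)
  9z^3 − 6z^2 + 240z + 1200 = ((27/44)z + 45/22)((44/3)z^2 − (176/3)z + 1760/3) + (0)
Last nonzero remainder: (44/3)z^2 − (176/3)z + 1760/3. Dividing through by 44/3 gives the monic gcd z^2 − 4z + 40.

z^2 − 4z + 40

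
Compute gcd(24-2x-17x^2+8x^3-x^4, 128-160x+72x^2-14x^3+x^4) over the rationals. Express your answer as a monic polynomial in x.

8-6x+x^2

Apply the Euclidean algorithm:
  -x^4+8x^3-17x^2-2x+24 = (-1)(x^4-14x^3+72x^2-160x+128) + (-6x^3+55x^2-162x+152)
  x^4-14x^3+72x^2-160x+128 = (-(1/6)x+29/36)(-6x^3+55x^2-162x+152) + ((25/36)x^2-(25/6)x+50/9)
  -6x^3+55x^2-162x+152 = (-(216/25)x+684/25)((25/36)x^2-(25/6)x+50/9) + (0)
Last nonzero remainder: (25/36)x^2-(25/6)x+50/9. Dividing through by 25/36 gives the monic gcd x^2-6x+8.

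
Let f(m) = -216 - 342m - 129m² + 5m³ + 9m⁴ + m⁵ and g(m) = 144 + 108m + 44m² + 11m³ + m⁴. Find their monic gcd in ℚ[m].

Apply the Euclidean algorithm:
  m⁵ + 9m⁴ + 5m³ - 129m² - 342m - 216 = (m - 2)(m⁴ + 11m³ + 44m² + 108m + 144) + (-17m³ - 149m² - 270m + 72)
  m⁴ + 11m³ + 44m² + 108m + 144 = (-(1/17)m - 38/289)(-17m³ - 149m² - 270m + 72) + ((2464/289)m² + (22176/289)m + 44352/289)
  -17m³ - 149m² - 270m + 72 = (-(4913/2464)m + 289/616)((2464/289)m² + (22176/289)m + 44352/289) + (0)
Last nonzero remainder: (2464/289)m² + (22176/289)m + 44352/289. Dividing through by 2464/289 gives the monic gcd m² + 9m + 18.

18 + 9m + m²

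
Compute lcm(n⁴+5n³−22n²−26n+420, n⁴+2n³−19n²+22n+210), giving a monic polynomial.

Euclidean algorithm in ℚ[n]:
  n⁴+5n³−22n²−26n+420 = (n⁴+2n³−19n²+22n+210) + (3n³−3n²−48n+210)
  n⁴+2n³−19n²+22n+210 = ((1/3)n+1)(3n³−3n²−48n+210) + (0)
Last nonzero remainder: 3n³−3n²−48n+210. Dividing through by 3 gives the monic gcd n³−n²−16n+70.
Then lcm(f, g) = f·g / gcd(f, g); expanding and making the result monic gives the answer.

n⁵+8n⁴−7n³−92n²+342n+1260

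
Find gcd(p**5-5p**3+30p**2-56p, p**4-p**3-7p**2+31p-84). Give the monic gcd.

Repeated division with remainder:
  p**5-5p**3+30p**2-56p = (p+1)(p**4-p**3-7p**2+31p-84) + (3p**3+6p**2-3p+84)
  p**4-p**3-7p**2+31p-84 = ((1/3)p-1)(3p**3+6p**2-3p+84) + (0)
Last nonzero remainder: 3p**3+6p**2-3p+84. Dividing through by 3 gives the monic gcd p**3+2p**2-p+28.

p**3+2p**2-p+28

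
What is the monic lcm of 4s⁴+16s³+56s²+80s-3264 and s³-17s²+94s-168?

s⁶-9s⁵+4s⁴+6s³-488s²+11448s-34272

By polynomial division,
  4s⁴+16s³+56s²+80s-3264 = (4s+84)(s³-17s²+94s-168) + (1108s²-7144s+10848)
  s³-17s²+94s-168 = ((1/1108)s-2923/306916)(1108s²-7144s+10848) + ((1240824/76729)s-4963296/76729)
  1108s²-7144s+10848 = ((21253933/310206)s-8670377/51701)((1240824/76729)s-4963296/76729) + (0)
Last nonzero remainder: (1240824/76729)s-4963296/76729. Dividing through by 1240824/76729 gives the monic gcd s-4.
Then lcm(f, g) = f·g / gcd(f, g); expanding and making the result monic gives the answer.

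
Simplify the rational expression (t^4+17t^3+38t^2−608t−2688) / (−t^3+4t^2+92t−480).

By polynomial division,
  t^4+17t^3+38t^2−608t−2688 = (−t−21)(−t^3+4t^2+92t−480) + (214t^2+844t−12768)
  −t^3+4t^2+92t−480 = (−(1/214)t+425/11449)(214t^2+844t−12768) + ((11520/11449)t−69120/11449)
  214t^2+844t−12768 = ((1225043/5760)t+1522717/720)((11520/11449)t−69120/11449) + (0)
Last nonzero remainder: (11520/11449)t−69120/11449. Dividing through by 11520/11449 gives the monic gcd t−6.
Cancel t−6 from numerator and denominator to get the reduced form.

(−t^3−23t^2−176t−448)/(t^2+2t−80)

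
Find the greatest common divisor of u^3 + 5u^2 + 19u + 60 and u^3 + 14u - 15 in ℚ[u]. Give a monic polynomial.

By polynomial division,
  u^3 + 5u^2 + 19u + 60 = (u^3 + 14u - 15) + (5u^2 + 5u + 75)
  u^3 + 14u - 15 = ((1/5)u - 1/5)(5u^2 + 5u + 75) + (0)
Last nonzero remainder: 5u^2 + 5u + 75. Dividing through by 5 gives the monic gcd u^2 + u + 15.

u^2 + u + 15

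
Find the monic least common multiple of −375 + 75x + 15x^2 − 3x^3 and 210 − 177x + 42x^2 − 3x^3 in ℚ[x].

By polynomial division,
  −3x^3 + 15x^2 + 75x − 375 = (−3x^3 + 42x^2 − 177x + 210) + (−27x^2 + 252x − 585)
  −3x^3 + 42x^2 − 177x + 210 = ((1/9)x − 14/27)(−27x^2 + 252x − 585) + ((56/3)x − 280/3)
  −27x^2 + 252x − 585 = (−(81/56)x + 351/56)((56/3)x − 280/3) + (0)
Last nonzero remainder: (56/3)x − 280/3. Dividing through by 56/3 gives the monic gcd x − 5.
Then lcm(f, g) = f·g / gcd(f, g); expanding and making the result monic gives the answer.

1750 − 1475x + 280x^2 + 34x^3 − 14x^4 + x^5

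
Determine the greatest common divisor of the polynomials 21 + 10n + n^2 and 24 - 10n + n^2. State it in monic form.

Repeated division with remainder:
  n^2 + 10n + 21 = (n^2 - 10n + 24) + (20n - 3)
  n^2 - 10n + 24 = ((1/20)n - 197/400)(20n - 3) + (9009/400)
  20n - 3 = ((8000/9009)n - 400/3003)(9009/400) + (0)
The last nonzero remainder is the constant 9009/400, so the polynomials are coprime and gcd = 1.

1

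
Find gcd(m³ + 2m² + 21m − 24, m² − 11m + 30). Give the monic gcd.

By polynomial division,
  m³ + 2m² + 21m − 24 = (m + 13)(m² − 11m + 30) + (134m − 414)
  m² − 11m + 30 = ((1/134)m − 265/4489)(134m − 414) + (24960/4489)
  134m − 414 = ((300763/12480)m − 309741/4160)(24960/4489) + (0)
The last nonzero remainder is the constant 24960/4489, so the polynomials are coprime and gcd = 1.

1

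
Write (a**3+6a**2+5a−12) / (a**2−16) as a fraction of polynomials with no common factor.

Euclidean algorithm in ℚ[a]:
  a**3+6a**2+5a−12 = (a+6)(a**2−16) + (21a+84)
  a**2−16 = ((1/21)a−4/21)(21a+84) + (0)
Last nonzero remainder: 21a+84. Dividing through by 21 gives the monic gcd a+4.
Cancel a+4 from numerator and denominator to get the reduced form.

(a**2+2a−3)/(a−4)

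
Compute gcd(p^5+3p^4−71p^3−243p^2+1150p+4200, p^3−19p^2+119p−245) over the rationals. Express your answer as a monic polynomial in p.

Repeated division with remainder:
  p^5+3p^4−71p^3−243p^2+1150p+4200 = (p^2+22p+228)(p^3−19p^2+119p−245) + (1716p^2−20592p+60060)
  p^3−19p^2+119p−245 = ((1/1716)p−7/1716)(1716p^2−20592p+60060) + (0)
Last nonzero remainder: 1716p^2−20592p+60060. Dividing through by 1716 gives the monic gcd p^2−12p+35.

p^2−12p+35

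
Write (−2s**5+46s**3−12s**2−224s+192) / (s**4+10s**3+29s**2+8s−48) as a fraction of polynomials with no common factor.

(−2s**2+12s−16)/(s+4)

Apply the Euclidean algorithm:
  −2s**5+46s**3−12s**2−224s+192 = (−2s+20)(s**4+10s**3+29s**2+8s−48) + (−96s**3−576s**2−480s+1152)
  s**4+10s**3+29s**2+8s−48 = (−(1/96)s−1/24)(−96s**3−576s**2−480s+1152) + (0)
Last nonzero remainder: −96s**3−576s**2−480s+1152. Dividing through by −96 gives the monic gcd s**3+6s**2+5s−12.
Cancel s**3+6s**2+5s−12 from numerator and denominator to get the reduced form.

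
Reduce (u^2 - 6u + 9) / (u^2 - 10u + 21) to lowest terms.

(u - 3)/(u - 7)

Repeated division with remainder:
  u^2 - 6u + 9 = (u^2 - 10u + 21) + (4u - 12)
  u^2 - 10u + 21 = ((1/4)u - 7/4)(4u - 12) + (0)
Last nonzero remainder: 4u - 12. Dividing through by 4 gives the monic gcd u - 3.
Cancel u - 3 from numerator and denominator to get the reduced form.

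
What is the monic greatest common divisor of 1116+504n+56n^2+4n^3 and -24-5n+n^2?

3+n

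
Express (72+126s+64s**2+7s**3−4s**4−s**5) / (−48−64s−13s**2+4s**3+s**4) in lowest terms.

(−6−4s−s**2)/(4+s)

Euclidean algorithm in ℚ[s]:
  −s**5−4s**4+7s**3+64s**2+126s+72 = (−s)(s**4+4s**3−13s**2−64s−48) + (−6s**3+78s+72)
  s**4+4s**3−13s**2−64s−48 = (−(1/6)s−2/3)(−6s**3+78s+72) + (0)
Last nonzero remainder: −6s**3+78s+72. Dividing through by −6 gives the monic gcd s**3−13s−12.
Cancel s**3−13s−12 from numerator and denominator to get the reduced form.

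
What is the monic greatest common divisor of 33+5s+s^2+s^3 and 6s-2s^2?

1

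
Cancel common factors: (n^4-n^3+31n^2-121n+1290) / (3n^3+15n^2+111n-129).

(n^2-7n+30)/(3n-3)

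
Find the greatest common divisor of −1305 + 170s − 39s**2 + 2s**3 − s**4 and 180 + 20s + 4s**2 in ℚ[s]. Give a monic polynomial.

Euclidean algorithm in ℚ[s]:
  −s**4 + 2s**3 − 39s**2 + 170s − 1305 = (−(1/4)s**2 + (7/4)s − 29/4)(4s**2 + 20s + 180) + (0)
Last nonzero remainder: 4s**2 + 20s + 180. Dividing through by 4 gives the monic gcd s**2 + 5s + 45.

45 + 5s + s**2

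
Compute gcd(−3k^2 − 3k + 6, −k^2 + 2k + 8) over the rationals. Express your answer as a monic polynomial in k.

k + 2

Repeated division with remainder:
  −3k^2 − 3k + 6 = (3)(−k^2 + 2k + 8) + (−9k − 18)
  −k^2 + 2k + 8 = ((1/9)k − 4/9)(−9k − 18) + (0)
Last nonzero remainder: −9k − 18. Dividing through by −9 gives the monic gcd k + 2.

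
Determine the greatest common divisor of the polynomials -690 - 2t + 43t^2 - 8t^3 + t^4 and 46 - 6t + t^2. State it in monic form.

46 - 6t + t^2

Euclidean algorithm in ℚ[t]:
  t^4 - 8t^3 + 43t^2 - 2t - 690 = (t^2 - 2t - 15)(t^2 - 6t + 46) + (0)
The last nonzero remainder t^2 - 6t + 46 is already monic.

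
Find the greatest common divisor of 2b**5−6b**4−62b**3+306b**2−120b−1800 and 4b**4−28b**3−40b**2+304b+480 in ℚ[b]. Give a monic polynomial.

By polynomial division,
  2b**5−6b**4−62b**3+306b**2−120b−1800 = ((1/2)b+2)(4b**4−28b**3−40b**2+304b+480) + (14b**3+234b**2−968b−2760)
  4b**4−28b**3−40b**2+304b+480 = ((2/7)b−332/49)(14b**3+234b**2−968b−2760) + ((89280/49)b**2−(267840/49)b−892800/49)
  14b**3+234b**2−968b−2760 = ((343/44640)b+1127/7440)((89280/49)b**2−(267840/49)b−892800/49) + (0)
Last nonzero remainder: (89280/49)b**2−(267840/49)b−892800/49. Dividing through by 89280/49 gives the monic gcd b**2−3b−10.

b**2−3b−10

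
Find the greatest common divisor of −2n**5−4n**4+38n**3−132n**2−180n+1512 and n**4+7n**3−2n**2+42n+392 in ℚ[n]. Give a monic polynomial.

Repeated division with remainder:
  −2n**5−4n**4+38n**3−132n**2−180n+1512 = (−2n+10)(n**4+7n**3−2n**2+42n+392) + (−36n**3−28n**2+184n−2408)
  n**4+7n**3−2n**2+42n+392 = (−(1/36)n−14/81)(−36n**3−28n**2+184n−2408) + (−(140/81)n**2+(560/81)n−1960/81)
  −36n**3−28n**2+184n−2408 = ((729/35)n+3483/35)(−(140/81)n**2+(560/81)n−1960/81) + (0)
Last nonzero remainder: −(140/81)n**2+(560/81)n−1960/81. Dividing through by −140/81 gives the monic gcd n**2−4n+14.

n**2−4n+14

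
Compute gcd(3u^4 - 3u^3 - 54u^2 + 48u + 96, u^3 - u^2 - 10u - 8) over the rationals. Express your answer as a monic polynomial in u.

Apply the Euclidean algorithm:
  3u^4 - 3u^3 - 54u^2 + 48u + 96 = (3u)(u^3 - u^2 - 10u - 8) + (-24u^2 + 72u + 96)
  u^3 - u^2 - 10u - 8 = (-(1/24)u - 1/12)(-24u^2 + 72u + 96) + (0)
Last nonzero remainder: -24u^2 + 72u + 96. Dividing through by -24 gives the monic gcd u^2 - 3u - 4.

u^2 - 3u - 4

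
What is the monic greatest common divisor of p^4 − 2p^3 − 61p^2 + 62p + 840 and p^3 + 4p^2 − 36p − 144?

Repeated division with remainder:
  p^4 − 2p^3 − 61p^2 + 62p + 840 = (p − 6)(p^3 + 4p^2 − 36p − 144) + (−p^2 − 10p − 24)
  p^3 + 4p^2 − 36p − 144 = (−p + 6)(−p^2 − 10p − 24) + (0)
Last nonzero remainder: −p^2 − 10p − 24. Dividing through by −1 gives the monic gcd p^2 + 10p + 24.

p^2 + 10p + 24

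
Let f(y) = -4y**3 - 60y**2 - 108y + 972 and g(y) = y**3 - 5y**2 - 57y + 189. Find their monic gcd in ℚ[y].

Apply the Euclidean algorithm:
  -4y**3 - 60y**2 - 108y + 972 = (-4)(y**3 - 5y**2 - 57y + 189) + (-80y**2 - 336y + 1728)
  y**3 - 5y**2 - 57y + 189 = (-(1/80)y + 23/200)(-80y**2 - 336y + 1728) + ((81/25)y - 243/25)
  -80y**2 - 336y + 1728 = (-(2000/81)y - 1600/9)((81/25)y - 243/25) + (0)
Last nonzero remainder: (81/25)y - 243/25. Dividing through by 81/25 gives the monic gcd y - 3.

y - 3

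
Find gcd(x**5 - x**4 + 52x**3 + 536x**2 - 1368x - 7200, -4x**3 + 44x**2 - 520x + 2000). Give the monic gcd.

Repeated division with remainder:
  x**5 - x**4 + 52x**3 + 536x**2 - 1368x - 7200 = (-(1/4)x**2 - (5/2)x - 8)(-4x**3 + 44x**2 - 520x + 2000) + (88x**2 - 528x + 8800)
  -4x**3 + 44x**2 - 520x + 2000 = (-(1/22)x + 5/22)(88x**2 - 528x + 8800) + (0)
Last nonzero remainder: 88x**2 - 528x + 8800. Dividing through by 88 gives the monic gcd x**2 - 6x + 100.

x**2 - 6x + 100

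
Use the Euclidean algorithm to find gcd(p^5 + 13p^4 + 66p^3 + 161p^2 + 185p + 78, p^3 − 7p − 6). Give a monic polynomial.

Euclidean algorithm in ℚ[p]:
  p^5 + 13p^4 + 66p^3 + 161p^2 + 185p + 78 = (p^2 + 13p + 73)(p^3 − 7p − 6) + (258p^2 + 774p + 516)
  p^3 − 7p − 6 = ((1/258)p − 1/86)(258p^2 + 774p + 516) + (0)
Last nonzero remainder: 258p^2 + 774p + 516. Dividing through by 258 gives the monic gcd p^2 + 3p + 2.

p^2 + 3p + 2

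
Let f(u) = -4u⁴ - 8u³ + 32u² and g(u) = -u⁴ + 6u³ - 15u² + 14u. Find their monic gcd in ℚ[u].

u² - 2u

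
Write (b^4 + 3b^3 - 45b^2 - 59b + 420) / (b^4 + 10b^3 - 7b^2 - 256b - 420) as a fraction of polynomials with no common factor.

By polynomial division,
  b^4 + 3b^3 - 45b^2 - 59b + 420 = (b^4 + 10b^3 - 7b^2 - 256b - 420) + (-7b^3 - 38b^2 + 197b + 840)
  b^4 + 10b^3 - 7b^2 - 256b - 420 = (-(1/7)b - 32/49)(-7b^3 - 38b^2 + 197b + 840) + (-(180/49)b^2 - (360/49)b + 900/7)
  -7b^3 - 38b^2 + 197b + 840 = ((343/180)b + 98/15)(-(180/49)b^2 - (360/49)b + 900/7) + (0)
Last nonzero remainder: -(180/49)b^2 - (360/49)b + 900/7. Dividing through by -180/49 gives the monic gcd b^2 + 2b - 35.
Cancel b^2 + 2b - 35 from numerator and denominator to get the reduced form.

(b^2 + b - 12)/(b^2 + 8b + 12)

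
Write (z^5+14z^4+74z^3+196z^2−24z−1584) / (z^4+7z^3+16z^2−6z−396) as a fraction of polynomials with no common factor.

(z^2+4z−12)/(z−3)

Apply the Euclidean algorithm:
  z^5+14z^4+74z^3+196z^2−24z−1584 = (z+7)(z^4+7z^3+16z^2−6z−396) + (9z^3+90z^2+414z+1188)
  z^4+7z^3+16z^2−6z−396 = ((1/9)z−1/3)(9z^3+90z^2+414z+1188) + (0)
Last nonzero remainder: 9z^3+90z^2+414z+1188. Dividing through by 9 gives the monic gcd z^3+10z^2+46z+132.
Cancel z^3+10z^2+46z+132 from numerator and denominator to get the reduced form.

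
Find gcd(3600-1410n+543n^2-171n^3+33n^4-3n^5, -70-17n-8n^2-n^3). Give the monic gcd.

10+n+n^2

Apply the Euclidean algorithm:
  -3n^5+33n^4-171n^3+543n^2-1410n+3600 = (3n^2-57n+576)(-n^3-8n^2-17n-70) + (4392n^2+4392n+43920)
  -n^3-8n^2-17n-70 = (-(1/4392)n-7/4392)(4392n^2+4392n+43920) + (0)
Last nonzero remainder: 4392n^2+4392n+43920. Dividing through by 4392 gives the monic gcd n^2+n+10.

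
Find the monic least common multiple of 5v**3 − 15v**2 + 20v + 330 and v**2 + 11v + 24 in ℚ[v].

v**4 + 5v**3 − 20v**2 + 98v + 528

Repeated division with remainder:
  5v**3 − 15v**2 + 20v + 330 = (5v − 70)(v**2 + 11v + 24) + (670v + 2010)
  v**2 + 11v + 24 = ((1/670)v + 4/335)(670v + 2010) + (0)
Last nonzero remainder: 670v + 2010. Dividing through by 670 gives the monic gcd v + 3.
Then lcm(f, g) = f·g / gcd(f, g); expanding and making the result monic gives the answer.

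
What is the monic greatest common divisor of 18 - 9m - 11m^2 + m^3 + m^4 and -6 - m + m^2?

Euclidean algorithm in ℚ[m]:
  m^4 + m^3 - 11m^2 - 9m + 18 = (m^2 + 2m - 3)(m^2 - m - 6) + (0)
The last nonzero remainder m^2 - m - 6 is already monic.

-6 - m + m^2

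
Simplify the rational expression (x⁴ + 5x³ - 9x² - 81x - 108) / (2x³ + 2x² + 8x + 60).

(x³ + 2x² - 15x - 36)/(2x² - 4x + 20)

By polynomial division,
  x⁴ + 5x³ - 9x² - 81x - 108 = ((1/2)x + 2)(2x³ + 2x² + 8x + 60) + (-17x² - 127x - 228)
  2x³ + 2x² + 8x + 60 = (-(2/17)x + 220/289)(-17x² - 127x - 228) + ((22500/289)x + 67500/289)
  -17x² - 127x - 228 = (-(4913/22500)x - 5491/5625)((22500/289)x + 67500/289) + (0)
Last nonzero remainder: (22500/289)x + 67500/289. Dividing through by 22500/289 gives the monic gcd x + 3.
Cancel x + 3 from numerator and denominator to get the reduced form.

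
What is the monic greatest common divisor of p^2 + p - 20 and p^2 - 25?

By polynomial division,
  p^2 + p - 20 = (p^2 - 25) + (p + 5)
  p^2 - 25 = (p - 5)(p + 5) + (0)
The last nonzero remainder p + 5 is already monic.

p + 5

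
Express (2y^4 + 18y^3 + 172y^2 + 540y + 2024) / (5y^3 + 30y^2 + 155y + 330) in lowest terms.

(2y^2 + 12y + 92)/(5y + 15)

Repeated division with remainder:
  2y^4 + 18y^3 + 172y^2 + 540y + 2024 = ((2/5)y + 6/5)(5y^3 + 30y^2 + 155y + 330) + (74y^2 + 222y + 1628)
  5y^3 + 30y^2 + 155y + 330 = ((5/74)y + 15/74)(74y^2 + 222y + 1628) + (0)
Last nonzero remainder: 74y^2 + 222y + 1628. Dividing through by 74 gives the monic gcd y^2 + 3y + 22.
Cancel y^2 + 3y + 22 from numerator and denominator to get the reduced form.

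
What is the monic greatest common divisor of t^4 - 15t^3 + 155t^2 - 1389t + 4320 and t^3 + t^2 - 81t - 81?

Apply the Euclidean algorithm:
  t^4 - 15t^3 + 155t^2 - 1389t + 4320 = (t - 16)(t^3 + t^2 - 81t - 81) + (252t^2 - 2604t + 3024)
  t^3 + t^2 - 81t - 81 = ((1/252)t + 17/378)(252t^2 - 2604t + 3024) + ((217/9)t - 217)
  252t^2 - 2604t + 3024 = ((324/31)t - 432/31)((217/9)t - 217) + (0)
Last nonzero remainder: (217/9)t - 217. Dividing through by 217/9 gives the monic gcd t - 9.

t - 9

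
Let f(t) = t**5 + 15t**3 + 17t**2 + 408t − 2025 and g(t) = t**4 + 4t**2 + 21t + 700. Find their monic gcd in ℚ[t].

Apply the Euclidean algorithm:
  t**5 + 15t**3 + 17t**2 + 408t − 2025 = (t)(t**4 + 4t**2 + 21t + 700) + (11t**3 − 4t**2 − 292t − 2025)
  t**4 + 4t**2 + 21t + 700 = ((1/11)t + 4/121)(11t**3 − 4t**2 − 292t − 2025) + ((3712/121)t**2 + (25984/121)t + 92800/121)
  11t**3 − 4t**2 − 292t − 2025 = ((1331/3712)t − 9801/3712)((3712/121)t**2 + (25984/121)t + 92800/121) + (0)
Last nonzero remainder: (3712/121)t**2 + (25984/121)t + 92800/121. Dividing through by 3712/121 gives the monic gcd t**2 + 7t + 25.

t**2 + 7t + 25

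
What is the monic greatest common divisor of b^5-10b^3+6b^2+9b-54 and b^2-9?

b^2-9

Euclidean algorithm in ℚ[b]:
  b^5-10b^3+6b^2+9b-54 = (b^3-b+6)(b^2-9) + (0)
The last nonzero remainder b^2-9 is already monic.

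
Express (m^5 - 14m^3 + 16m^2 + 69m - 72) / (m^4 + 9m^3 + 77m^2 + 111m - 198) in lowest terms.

Repeated division with remainder:
  m^5 - 14m^3 + 16m^2 + 69m - 72 = (m - 9)(m^4 + 9m^3 + 77m^2 + 111m - 198) + (-10m^3 + 598m^2 + 1266m - 1854)
  m^4 + 9m^3 + 77m^2 + 111m - 198 = (-(1/10)m - 172/25)(-10m^3 + 598m^2 + 1266m - 1854) + ((107946/25)m^2 + (215892/25)m - 323838/25)
  -10m^3 + 598m^2 + 1266m - 1854 = (-(125/53973)m + 2575/17991)((107946/25)m^2 + (215892/25)m - 323838/25) + (0)
Last nonzero remainder: (107946/25)m^2 + (215892/25)m - 323838/25. Dividing through by 107946/25 gives the monic gcd m^2 + 2m - 3.
Cancel m^2 + 2m - 3 from numerator and denominator to get the reduced form.

(m^3 - 2m^2 - 7m + 24)/(m^2 + 7m + 66)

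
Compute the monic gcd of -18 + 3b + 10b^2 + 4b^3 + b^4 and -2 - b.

2 + b

By polynomial division,
  b^4 + 4b^3 + 10b^2 + 3b - 18 = (-b^3 - 2b^2 - 6b + 9)(-b - 2) + (0)
Last nonzero remainder: -b - 2. Dividing through by -1 gives the monic gcd b + 2.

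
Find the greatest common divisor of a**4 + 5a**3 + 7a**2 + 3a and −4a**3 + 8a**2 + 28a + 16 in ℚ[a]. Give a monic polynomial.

a**2 + 2a + 1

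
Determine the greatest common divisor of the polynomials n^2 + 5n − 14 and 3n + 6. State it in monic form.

Apply the Euclidean algorithm:
  n^2 + 5n − 14 = ((1/3)n + 1)(3n + 6) + (−20)
  3n + 6 = (−(3/20)n − 3/10)(−20) + (0)
The last nonzero remainder is the constant −20, so the polynomials are coprime and gcd = 1.

1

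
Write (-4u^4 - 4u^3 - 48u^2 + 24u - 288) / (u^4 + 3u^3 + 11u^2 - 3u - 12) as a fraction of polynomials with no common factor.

(-4u^2 + 8u - 24)/(u^2 - 1)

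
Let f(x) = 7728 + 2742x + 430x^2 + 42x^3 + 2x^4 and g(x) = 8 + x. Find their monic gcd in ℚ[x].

8 + x

Apply the Euclidean algorithm:
  2x^4 + 42x^3 + 430x^2 + 2742x + 7728 = (2x^3 + 26x^2 + 222x + 966)(x + 8) + (0)
The last nonzero remainder x + 8 is already monic.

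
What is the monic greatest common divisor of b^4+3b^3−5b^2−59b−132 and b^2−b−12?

By polynomial division,
  b^4+3b^3−5b^2−59b−132 = (b^2+4b+11)(b^2−b−12) + (0)
The last nonzero remainder b^2−b−12 is already monic.

b^2−b−12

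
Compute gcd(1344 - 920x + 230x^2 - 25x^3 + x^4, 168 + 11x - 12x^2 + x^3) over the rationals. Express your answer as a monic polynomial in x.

56 - 15x + x^2

By polynomial division,
  x^4 - 25x^3 + 230x^2 - 920x + 1344 = (x - 13)(x^3 - 12x^2 + 11x + 168) + (63x^2 - 945x + 3528)
  x^3 - 12x^2 + 11x + 168 = ((1/63)x + 1/21)(63x^2 - 945x + 3528) + (0)
Last nonzero remainder: 63x^2 - 945x + 3528. Dividing through by 63 gives the monic gcd x^2 - 15x + 56.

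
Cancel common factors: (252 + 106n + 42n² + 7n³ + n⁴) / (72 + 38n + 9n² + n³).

Apply the Euclidean algorithm:
  n⁴ + 7n³ + 42n² + 106n + 252 = (n − 2)(n³ + 9n² + 38n + 72) + (22n² + 110n + 396)
  n³ + 9n² + 38n + 72 = ((1/22)n + 2/11)(22n² + 110n + 396) + (0)
Last nonzero remainder: 22n² + 110n + 396. Dividing through by 22 gives the monic gcd n² + 5n + 18.
Cancel n² + 5n + 18 from numerator and denominator to get the reduced form.

(14 + 2n + n²)/(4 + n)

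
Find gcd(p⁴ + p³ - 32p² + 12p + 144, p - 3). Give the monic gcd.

By polynomial division,
  p⁴ + p³ - 32p² + 12p + 144 = (p³ + 4p² - 20p - 48)(p - 3) + (0)
The last nonzero remainder p - 3 is already monic.

p - 3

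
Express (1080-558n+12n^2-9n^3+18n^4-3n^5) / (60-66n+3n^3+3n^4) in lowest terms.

Apply the Euclidean algorithm:
  -3n^5+18n^4-9n^3+12n^2-558n+1080 = (-n+7)(3n^4+3n^3-66n+60) + (-30n^3-54n^2-36n+660)
  3n^4+3n^3-66n+60 = (-(1/10)n+2/25)(-30n^3-54n^2-36n+660) + ((18/25)n^2+(72/25)n+36/5)
  -30n^3-54n^2-36n+660 = (-(125/3)n+275/3)((18/25)n^2+(72/25)n+36/5) + (0)
Last nonzero remainder: (18/25)n^2+(72/25)n+36/5. Dividing through by 18/25 gives the monic gcd n^2+4n+10.
Cancel n^2+4n+10 from numerator and denominator to get the reduced form.

(36-33n+10n^2-n^3)/(2-3n+n^2)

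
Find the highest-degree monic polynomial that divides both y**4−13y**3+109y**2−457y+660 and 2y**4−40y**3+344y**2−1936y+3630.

Repeated division with remainder:
  y**4−13y**3+109y**2−457y+660 = (1/2)(2y**4−40y**3+344y**2−1936y+3630) + (7y**3−63y**2+511y−1155)
  2y**4−40y**3+344y**2−1936y+3630 = ((2/7)y−22/7)(7y**3−63y**2+511y−1155) + (0)
Last nonzero remainder: 7y**3−63y**2+511y−1155. Dividing through by 7 gives the monic gcd y**3−9y**2+73y−165.

y**3−9y**2+73y−165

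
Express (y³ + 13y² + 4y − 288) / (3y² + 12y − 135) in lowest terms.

(y² + 4y − 32)/(3y − 15)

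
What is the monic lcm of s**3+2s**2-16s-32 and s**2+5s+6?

s**4+5s**3-10s**2-80s-96

Euclidean algorithm in ℚ[s]:
  s**3+2s**2-16s-32 = (s-3)(s**2+5s+6) + (-7s-14)
  s**2+5s+6 = (-(1/7)s-3/7)(-7s-14) + (0)
Last nonzero remainder: -7s-14. Dividing through by -7 gives the monic gcd s+2.
Then lcm(f, g) = f·g / gcd(f, g); expanding and making the result monic gives the answer.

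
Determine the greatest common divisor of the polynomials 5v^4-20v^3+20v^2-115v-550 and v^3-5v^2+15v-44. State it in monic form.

Repeated division with remainder:
  5v^4-20v^3+20v^2-115v-550 = (5v+5)(v^3-5v^2+15v-44) + (-30v^2+30v-330)
  v^3-5v^2+15v-44 = (-(1/30)v+2/15)(-30v^2+30v-330) + (0)
Last nonzero remainder: -30v^2+30v-330. Dividing through by -30 gives the monic gcd v^2-v+11.

v^2-v+11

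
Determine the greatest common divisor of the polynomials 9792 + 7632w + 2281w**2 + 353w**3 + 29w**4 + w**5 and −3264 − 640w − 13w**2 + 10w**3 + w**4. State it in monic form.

Apply the Euclidean algorithm:
  w**5 + 29w**4 + 353w**3 + 2281w**2 + 7632w + 9792 = (w + 19)(w**4 + 10w**3 − 13w**2 − 640w − 3264) + (176w**3 + 3168w**2 + 23056w + 71808)
  w**4 + 10w**3 − 13w**2 − 640w − 3264 = ((1/176)w − 1/22)(176w**3 + 3168w**2 + 23056w + 71808) + (0)
Last nonzero remainder: 176w**3 + 3168w**2 + 23056w + 71808. Dividing through by 176 gives the monic gcd w**3 + 18w**2 + 131w + 408.

408 + 131w + 18w**2 + w**3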